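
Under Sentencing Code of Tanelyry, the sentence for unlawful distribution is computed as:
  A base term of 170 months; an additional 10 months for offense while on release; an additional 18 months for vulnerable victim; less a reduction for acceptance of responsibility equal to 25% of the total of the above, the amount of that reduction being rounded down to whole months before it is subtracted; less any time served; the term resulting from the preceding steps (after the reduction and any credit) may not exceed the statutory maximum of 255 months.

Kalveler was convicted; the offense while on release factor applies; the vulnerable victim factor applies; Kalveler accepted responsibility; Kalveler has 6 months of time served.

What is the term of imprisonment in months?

Offense while on release enhancement: +10 months
Vulnerable victim enhancement: +18 months
Adjusted term: 170 months + 10 months + 18 months = 198 months
Acceptance of responsibility reduction: 25% of 198 months = 49 months (rounded down)
After reduction: 198 − 49 = 149 months
Less time served: 149 months − 6 months = 143 months
Cap at 255 months: 143 months is within the cap, no reduction.

143 months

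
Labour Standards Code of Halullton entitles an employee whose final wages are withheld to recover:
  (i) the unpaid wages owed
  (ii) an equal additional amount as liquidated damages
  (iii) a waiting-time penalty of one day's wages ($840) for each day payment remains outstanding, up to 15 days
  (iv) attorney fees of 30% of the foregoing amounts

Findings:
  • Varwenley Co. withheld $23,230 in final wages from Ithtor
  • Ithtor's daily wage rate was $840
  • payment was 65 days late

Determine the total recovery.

Total award: $76,778

Liquidated damages (equal amount): $23,230
Penalty days: min(65, 15) = 15
Waiting-time penalty: 15 × $840 = $12,600
Subtotal: $23,230 + $23,230 + $12,600 = $59,060
Attorney fees: 30% of $59,060 = $17,718
Total award: $59,060 + $17,718 = $76,778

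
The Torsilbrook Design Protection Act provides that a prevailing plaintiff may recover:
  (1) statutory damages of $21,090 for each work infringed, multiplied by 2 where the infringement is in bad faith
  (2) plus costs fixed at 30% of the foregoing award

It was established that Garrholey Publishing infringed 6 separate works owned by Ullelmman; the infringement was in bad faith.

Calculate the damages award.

$329,004

Statutory damages: 6 × $21,090 = $126,540
Doubled: 2 × $126,540 = $253,080
Costs: 30% of $253,080 = $75,924
Award plus costs: $253,080 + $75,924 = $329,004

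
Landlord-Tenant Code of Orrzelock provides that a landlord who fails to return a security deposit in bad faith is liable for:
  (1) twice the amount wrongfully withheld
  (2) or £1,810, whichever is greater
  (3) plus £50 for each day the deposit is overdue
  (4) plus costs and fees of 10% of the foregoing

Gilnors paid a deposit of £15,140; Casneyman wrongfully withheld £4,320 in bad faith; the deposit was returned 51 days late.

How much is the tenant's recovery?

Doubled: 2 × £4,320 = £8,640
Minimum £1,810: £8,640 meets the minimum, no increase.
Late-return penalty: 51 × £50 = £2,550
Damages plus late penalty: £8,640 + £2,550 = £11,190
Costs and fees: 10% of £11,190 = £1,119
Total recovery: £11,190 + £1,119 = £12,309

£12,309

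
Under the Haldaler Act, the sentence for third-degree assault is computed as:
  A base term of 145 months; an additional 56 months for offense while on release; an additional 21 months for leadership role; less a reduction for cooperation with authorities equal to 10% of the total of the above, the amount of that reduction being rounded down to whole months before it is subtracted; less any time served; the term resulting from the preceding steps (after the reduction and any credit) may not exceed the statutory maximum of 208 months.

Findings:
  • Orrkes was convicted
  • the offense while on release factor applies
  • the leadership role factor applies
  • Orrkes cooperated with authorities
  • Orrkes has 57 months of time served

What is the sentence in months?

143 months

Offense while on release enhancement: +56 months
Leadership role enhancement: +21 months
Adjusted term: 145 months + 56 months + 21 months = 222 months
Cooperation with authorities reduction: 10% of 222 months = 22 months (rounded down)
After reduction: 222 − 22 = 200 months
Less time served: 200 months − 57 months = 143 months
Cap at 208 months: 143 months is within the cap, no reduction.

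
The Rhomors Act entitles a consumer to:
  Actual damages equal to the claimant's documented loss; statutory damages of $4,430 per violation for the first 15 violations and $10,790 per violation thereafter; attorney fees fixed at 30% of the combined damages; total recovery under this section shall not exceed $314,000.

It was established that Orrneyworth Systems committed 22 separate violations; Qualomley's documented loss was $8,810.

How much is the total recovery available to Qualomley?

$196,027

First 15 violations: 15 × $4,430 = $66,450
Remaining violations: (22 − 15) × $10,790 = $75,530
Statutory damages: $66,450 + $75,530 = $141,980
Combined damages: $8,810 + $141,980 = $150,790
Attorney fees: 30% of $150,790 = $45,237
Total before cap: $150,790 + $45,237 = $196,027
Cap at $314,000: $196,027 is within the cap, no reduction.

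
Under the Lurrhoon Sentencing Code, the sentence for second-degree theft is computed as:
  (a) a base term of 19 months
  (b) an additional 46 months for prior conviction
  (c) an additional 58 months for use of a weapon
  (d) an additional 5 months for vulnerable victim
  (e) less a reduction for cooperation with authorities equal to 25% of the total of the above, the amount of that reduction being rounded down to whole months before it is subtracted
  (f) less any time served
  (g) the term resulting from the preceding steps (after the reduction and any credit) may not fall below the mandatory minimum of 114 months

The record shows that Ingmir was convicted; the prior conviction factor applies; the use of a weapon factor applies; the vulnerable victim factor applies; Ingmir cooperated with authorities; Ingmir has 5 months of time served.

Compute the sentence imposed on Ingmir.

114 months

Prior conviction enhancement: +46 months
Use of a weapon enhancement: +58 months
Vulnerable victim enhancement: +5 months
Adjusted term: 19 months + 46 months + 58 months + 5 months = 128 months
Cooperation with authorities reduction: 25% of 128 months = 32 months (rounded down)
After reduction: 128 − 32 = 96 months
Less time served: 96 months − 5 months = 91 months
Minimum 114 months: 91 months is below the minimum → 114 months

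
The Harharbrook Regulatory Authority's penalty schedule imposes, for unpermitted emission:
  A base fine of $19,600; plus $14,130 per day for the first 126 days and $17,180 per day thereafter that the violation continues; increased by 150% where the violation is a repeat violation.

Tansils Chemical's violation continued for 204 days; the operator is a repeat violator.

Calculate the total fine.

$7,850,050

First 126 days: 126 × $14,130 = $1,780,380
Remaining days: (204 − 126) × $17,180 = $1,340,040
Per-day component: $1,780,380 + $1,340,040 = $3,120,420
Base plus per-day: $19,600 + $3,120,420 = $3,140,020
Enhancement: 150% of $3,140,020 = $4,710,030
Enhanced fine: $3,140,020 + $4,710,030 = $7,850,050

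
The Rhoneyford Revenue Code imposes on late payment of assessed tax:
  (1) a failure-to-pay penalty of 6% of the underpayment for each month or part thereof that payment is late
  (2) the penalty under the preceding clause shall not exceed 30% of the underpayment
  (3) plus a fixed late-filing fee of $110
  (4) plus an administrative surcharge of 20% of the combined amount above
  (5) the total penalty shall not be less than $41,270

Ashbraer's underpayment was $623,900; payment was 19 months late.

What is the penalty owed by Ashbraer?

$224,736

Accrued rate: 6% × 19 = 114%, capped at 30% → 30%
Failure-to-pay penalty: 30% of $623,900 = $187,170
Penalty before surcharge: $187,170 + $110 = $187,280
Administrative surcharge: 20% of $187,280 = $37,456
Total penalty: $187,280 + $37,456 = $224,736
Minimum $41,270: $224,736 meets the minimum, no increase.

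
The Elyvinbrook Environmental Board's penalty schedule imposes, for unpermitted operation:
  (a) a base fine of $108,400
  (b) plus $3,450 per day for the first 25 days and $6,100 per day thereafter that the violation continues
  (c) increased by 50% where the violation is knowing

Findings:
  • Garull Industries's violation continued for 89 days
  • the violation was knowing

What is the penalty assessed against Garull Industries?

First 25 days: 25 × $3,450 = $86,250
Remaining days: (89 − 25) × $6,100 = $390,400
Per-day component: $86,250 + $390,400 = $476,650
Base plus per-day: $108,400 + $476,650 = $585,050
Enhancement: 50% of $585,050 = $292,525
Enhanced fine: $585,050 + $292,525 = $877,575

$877,575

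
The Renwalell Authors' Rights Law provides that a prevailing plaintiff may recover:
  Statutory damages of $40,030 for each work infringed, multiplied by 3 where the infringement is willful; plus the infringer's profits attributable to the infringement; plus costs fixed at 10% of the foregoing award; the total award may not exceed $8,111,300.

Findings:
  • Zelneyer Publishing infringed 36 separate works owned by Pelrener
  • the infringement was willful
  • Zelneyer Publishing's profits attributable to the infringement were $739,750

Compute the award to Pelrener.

$5,569,289

Statutory damages: 36 × $40,030 = $1,441,080
Trebled: 3 × $1,441,080 = $4,323,240
Combined award: $4,323,240 + $739,750 = $5,062,990
Costs: 10% of $5,062,990 = $506,299
Award plus costs: $5,062,990 + $506,299 = $5,569,289
Cap at $8,111,300: $5,569,289 is within the cap, no reduction.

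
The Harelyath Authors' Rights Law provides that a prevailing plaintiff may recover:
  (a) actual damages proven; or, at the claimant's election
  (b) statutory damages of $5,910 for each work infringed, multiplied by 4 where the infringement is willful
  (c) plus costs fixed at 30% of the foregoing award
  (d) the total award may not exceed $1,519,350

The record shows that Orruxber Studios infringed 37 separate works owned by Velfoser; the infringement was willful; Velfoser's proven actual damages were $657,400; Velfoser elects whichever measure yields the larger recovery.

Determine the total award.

$1,137,084

Statutory damages: 37 × $5,910 = $218,670
Multiplied by 4: 4 × $218,670 = $874,680
Greater of actual damages ($657,400) or enhanced statutory damages ($874,680): $874,680
Costs: 30% of $874,680 = $262,404
Award plus costs: $874,680 + $262,404 = $1,137,084
Cap at $1,519,350: $1,137,084 is within the cap, no reduction.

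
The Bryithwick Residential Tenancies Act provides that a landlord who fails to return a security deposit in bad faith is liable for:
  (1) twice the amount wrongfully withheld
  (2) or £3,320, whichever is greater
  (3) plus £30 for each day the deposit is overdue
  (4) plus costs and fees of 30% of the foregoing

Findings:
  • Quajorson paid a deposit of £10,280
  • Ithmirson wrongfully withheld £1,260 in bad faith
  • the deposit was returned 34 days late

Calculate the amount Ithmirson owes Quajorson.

Doubled: 2 × £1,260 = £2,520
Minimum £3,320: £2,520 is below the minimum → £3,320
Late-return penalty: 34 × £30 = £1,020
Damages plus late penalty: £3,320 + £1,020 = £4,340
Costs and fees: 30% of £4,340 = £1,302
Total recovery: £4,340 + £1,302 = £5,642

Recovery: £5,642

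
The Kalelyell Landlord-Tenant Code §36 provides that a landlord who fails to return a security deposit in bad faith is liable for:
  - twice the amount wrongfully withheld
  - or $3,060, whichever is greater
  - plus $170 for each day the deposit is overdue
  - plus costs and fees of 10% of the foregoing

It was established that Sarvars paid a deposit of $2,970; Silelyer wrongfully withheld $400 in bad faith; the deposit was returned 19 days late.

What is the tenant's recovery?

$6,919

Doubled: 2 × $400 = $800
Minimum $3,060: $800 is below the minimum → $3,060
Late-return penalty: 19 × $170 = $3,230
Damages plus late penalty: $3,060 + $3,230 = $6,290
Costs and fees: 10% of $6,290 = $629
Total recovery: $6,290 + $629 = $6,919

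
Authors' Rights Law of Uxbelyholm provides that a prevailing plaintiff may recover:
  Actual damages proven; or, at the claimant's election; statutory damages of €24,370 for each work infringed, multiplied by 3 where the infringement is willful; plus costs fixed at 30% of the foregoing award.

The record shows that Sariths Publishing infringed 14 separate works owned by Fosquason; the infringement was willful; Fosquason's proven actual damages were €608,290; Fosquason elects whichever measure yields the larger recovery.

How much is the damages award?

Statutory damages: 14 × €24,370 = €341,180
Trebled: 3 × €341,180 = €1,023,540
Greater of actual damages (€608,290) or enhanced statutory damages (€1,023,540): €1,023,540
Costs: 30% of €1,023,540 = €307,062
Award plus costs: €1,023,540 + €307,062 = €1,330,602

Award: €1,330,602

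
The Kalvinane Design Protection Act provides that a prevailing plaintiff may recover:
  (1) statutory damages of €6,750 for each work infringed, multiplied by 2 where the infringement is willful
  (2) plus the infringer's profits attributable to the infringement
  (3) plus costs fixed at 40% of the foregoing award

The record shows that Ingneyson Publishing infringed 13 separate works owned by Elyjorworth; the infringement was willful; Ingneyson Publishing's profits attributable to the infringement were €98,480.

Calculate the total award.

€383,572

Statutory damages: 13 × €6,750 = €87,750
Doubled: 2 × €87,750 = €175,500
Combined award: €175,500 + €98,480 = €273,980
Costs: 40% of €273,980 = €109,592
Award plus costs: €273,980 + €109,592 = €383,572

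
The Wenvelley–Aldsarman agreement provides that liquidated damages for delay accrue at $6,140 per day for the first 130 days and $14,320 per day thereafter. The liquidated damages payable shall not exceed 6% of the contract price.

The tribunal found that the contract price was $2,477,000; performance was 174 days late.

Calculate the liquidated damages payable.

$148,620

First 130 days: 130 × $6,140 = $798,200
Remaining days: (174 − 130) × $14,320 = $630,080
Accrued per-day damages: $798,200 + $630,080 = $1,428,280
Cap: 6% of $2,477,000 = $148,620
Cap at $148,620: $1,428,280 exceeds the cap → $148,620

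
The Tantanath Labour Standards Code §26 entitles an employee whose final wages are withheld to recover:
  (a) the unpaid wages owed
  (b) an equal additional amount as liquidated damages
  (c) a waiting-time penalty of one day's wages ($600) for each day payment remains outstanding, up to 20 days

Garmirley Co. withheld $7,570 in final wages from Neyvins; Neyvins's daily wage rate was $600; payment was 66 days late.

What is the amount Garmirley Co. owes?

Total award: $27,140

Liquidated damages (equal amount): $7,570
Penalty days: min(66, 20) = 20
Waiting-time penalty: 20 × $600 = $12,000
Total award: $7,570 + $7,570 + $12,000 = $27,140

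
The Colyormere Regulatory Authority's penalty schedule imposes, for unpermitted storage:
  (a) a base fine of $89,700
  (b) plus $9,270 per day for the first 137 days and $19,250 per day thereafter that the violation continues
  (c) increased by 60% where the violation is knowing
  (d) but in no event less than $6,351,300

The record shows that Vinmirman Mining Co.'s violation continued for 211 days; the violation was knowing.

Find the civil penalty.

$6,351,300

First 137 days: 137 × $9,270 = $1,269,990
Remaining days: (211 − 137) × $19,250 = $1,424,500
Per-day component: $1,269,990 + $1,424,500 = $2,694,490
Base plus per-day: $89,700 + $2,694,490 = $2,784,190
Enhancement: 60% of $2,784,190 = $1,670,514
Enhanced fine: $2,784,190 + $1,670,514 = $4,454,704
Minimum $6,351,300: $4,454,704 is below the minimum → $6,351,300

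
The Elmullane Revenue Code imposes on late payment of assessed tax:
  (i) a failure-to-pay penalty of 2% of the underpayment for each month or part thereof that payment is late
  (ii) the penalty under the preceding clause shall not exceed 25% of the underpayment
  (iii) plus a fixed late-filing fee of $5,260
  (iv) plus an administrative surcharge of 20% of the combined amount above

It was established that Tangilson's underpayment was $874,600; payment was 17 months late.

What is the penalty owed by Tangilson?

Accrued rate: 2% × 17 = 34%, capped at 25% → 25%
Failure-to-pay penalty: 25% of $874,600 = $218,650
Penalty before surcharge: $218,650 + $5,260 = $223,910
Administrative surcharge: 20% of $223,910 = $44,782
Total penalty: $223,910 + $44,782 = $268,692

$268,692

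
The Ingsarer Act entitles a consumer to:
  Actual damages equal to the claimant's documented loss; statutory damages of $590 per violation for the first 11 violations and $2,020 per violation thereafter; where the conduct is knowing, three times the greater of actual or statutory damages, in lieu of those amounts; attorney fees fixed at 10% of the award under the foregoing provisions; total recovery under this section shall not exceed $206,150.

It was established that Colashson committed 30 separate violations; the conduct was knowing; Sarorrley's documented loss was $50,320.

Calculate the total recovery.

First 11 violations: 11 × $590 = $6,490
Remaining violations: (30 − 11) × $2,020 = $38,380
Statutory damages: $6,490 + $38,380 = $44,870
Greater of actual damages ($50,320) or statutory damages ($44,870): $50,320
Trebled: 3 × $50,320 = $150,960
Attorney fees: 10% of $150,960 = $15,096
Total before cap: $150,960 + $15,096 = $166,056
Cap at $206,150: $166,056 is within the cap, no reduction.

$166,056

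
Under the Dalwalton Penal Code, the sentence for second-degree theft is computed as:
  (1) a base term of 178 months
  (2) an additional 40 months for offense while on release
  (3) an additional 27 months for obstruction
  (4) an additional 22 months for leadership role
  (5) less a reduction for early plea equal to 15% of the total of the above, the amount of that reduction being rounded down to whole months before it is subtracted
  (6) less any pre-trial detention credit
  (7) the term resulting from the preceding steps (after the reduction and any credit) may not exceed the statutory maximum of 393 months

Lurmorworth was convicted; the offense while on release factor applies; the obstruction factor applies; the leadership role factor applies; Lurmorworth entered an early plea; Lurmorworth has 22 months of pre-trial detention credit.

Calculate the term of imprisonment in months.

Offense while on release enhancement: +40 months
Obstruction enhancement: +27 months
Leadership role enhancement: +22 months
Adjusted term: 178 months + 40 months + 27 months + 22 months = 267 months
Early plea reduction: 15% of 267 months = 40 months (rounded down)
After reduction: 267 − 40 = 227 months
Less pre-trial detention credit: 227 months − 22 months = 205 months
Cap at 393 months: 205 months is within the cap, no reduction.

205 months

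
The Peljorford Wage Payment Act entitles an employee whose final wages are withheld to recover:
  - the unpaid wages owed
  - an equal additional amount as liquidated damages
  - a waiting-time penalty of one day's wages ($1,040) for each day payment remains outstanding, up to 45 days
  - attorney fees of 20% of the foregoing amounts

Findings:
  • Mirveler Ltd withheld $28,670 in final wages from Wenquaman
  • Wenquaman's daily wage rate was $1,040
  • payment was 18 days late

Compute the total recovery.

$91,272

Liquidated damages (equal amount): $28,670
Penalty days: min(18, 45) = 18
Waiting-time penalty: 18 × $1,040 = $18,720
Subtotal: $28,670 + $28,670 + $18,720 = $76,060
Attorney fees: 20% of $76,060 = $15,212
Total award: $76,060 + $15,212 = $91,272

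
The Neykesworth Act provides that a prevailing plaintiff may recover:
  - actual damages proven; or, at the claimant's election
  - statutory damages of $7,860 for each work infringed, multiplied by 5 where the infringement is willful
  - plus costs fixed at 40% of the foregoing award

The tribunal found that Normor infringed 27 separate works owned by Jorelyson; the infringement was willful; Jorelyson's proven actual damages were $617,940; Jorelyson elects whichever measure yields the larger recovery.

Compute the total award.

Award: $1,485,540

Statutory damages: 27 × $7,860 = $212,220
Multiplied by 5: 5 × $212,220 = $1,061,100
Greater of actual damages ($617,940) or enhanced statutory damages ($1,061,100): $1,061,100
Costs: 40% of $1,061,100 = $424,440
Award plus costs: $1,061,100 + $424,440 = $1,485,540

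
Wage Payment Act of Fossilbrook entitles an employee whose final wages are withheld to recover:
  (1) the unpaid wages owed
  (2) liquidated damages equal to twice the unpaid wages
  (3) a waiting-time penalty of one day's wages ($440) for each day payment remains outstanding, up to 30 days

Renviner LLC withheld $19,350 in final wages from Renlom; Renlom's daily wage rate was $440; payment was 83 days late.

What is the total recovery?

Doubled: 2 × $19,350 = $38,700
Penalty days: min(83, 30) = 30
Waiting-time penalty: 30 × $440 = $13,200
Total award: $19,350 + $38,700 + $13,200 = $71,250

Total award: $71,250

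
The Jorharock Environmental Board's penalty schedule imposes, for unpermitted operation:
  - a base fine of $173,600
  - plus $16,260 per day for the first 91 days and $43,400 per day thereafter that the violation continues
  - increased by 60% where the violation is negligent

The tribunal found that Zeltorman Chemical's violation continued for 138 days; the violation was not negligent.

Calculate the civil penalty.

Civil penalty: $3,693,060

First 91 days: 91 × $16,260 = $1,479,660
Remaining days: (138 − 91) × $43,400 = $2,039,800
Per-day component: $1,479,660 + $2,039,800 = $3,519,460
Base plus per-day: $173,600 + $3,519,460 = $3,693,060
The violation was not negligent: no 60% increase.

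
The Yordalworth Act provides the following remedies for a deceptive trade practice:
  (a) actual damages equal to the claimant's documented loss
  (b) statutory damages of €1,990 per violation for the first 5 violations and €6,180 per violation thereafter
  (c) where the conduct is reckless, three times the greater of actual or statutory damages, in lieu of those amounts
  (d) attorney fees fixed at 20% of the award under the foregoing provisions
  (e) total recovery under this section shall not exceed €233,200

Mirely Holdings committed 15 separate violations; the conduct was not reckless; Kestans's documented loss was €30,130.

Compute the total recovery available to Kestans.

€122,256

First 5 violations: 5 × €1,990 = €9,950
Remaining violations: (15 − 5) × €6,180 = €61,800
Statutory damages: €9,950 + €61,800 = €71,750
Conduct not reckless: the in-lieu enhancement does not apply.
Actual plus statutory damages: €30,130 + €71,750 = €101,880
Attorney fees: 20% of €101,880 = €20,376
Total before cap: €101,880 + €20,376 = €122,256
Cap at €233,200: €122,256 is within the cap, no reduction.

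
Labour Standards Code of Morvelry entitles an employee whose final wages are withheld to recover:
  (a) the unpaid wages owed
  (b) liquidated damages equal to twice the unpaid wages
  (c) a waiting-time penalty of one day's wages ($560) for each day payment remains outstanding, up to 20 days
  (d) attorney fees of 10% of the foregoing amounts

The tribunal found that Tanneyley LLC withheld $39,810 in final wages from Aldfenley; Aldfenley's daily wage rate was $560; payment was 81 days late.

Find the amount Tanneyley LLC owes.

$143,693

Doubled: 2 × $39,810 = $79,620
Penalty days: min(81, 20) = 20
Waiting-time penalty: 20 × $560 = $11,200
Subtotal: $39,810 + $79,620 + $11,200 = $130,630
Attorney fees: 10% of $130,630 = $13,063
Total award: $130,630 + $13,063 = $143,693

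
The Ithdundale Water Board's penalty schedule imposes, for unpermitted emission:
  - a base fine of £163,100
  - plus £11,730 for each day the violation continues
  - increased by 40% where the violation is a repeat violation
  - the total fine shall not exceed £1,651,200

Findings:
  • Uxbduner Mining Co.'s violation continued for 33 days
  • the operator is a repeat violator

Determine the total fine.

£770,266

Per-day component: 33 × £11,730 = £387,090
Base plus per-day: £163,100 + £387,090 = £550,190
Enhancement: 40% of £550,190 = £220,076
Enhanced fine: £550,190 + £220,076 = £770,266
Cap at £1,651,200: £770,266 is within the cap, no reduction.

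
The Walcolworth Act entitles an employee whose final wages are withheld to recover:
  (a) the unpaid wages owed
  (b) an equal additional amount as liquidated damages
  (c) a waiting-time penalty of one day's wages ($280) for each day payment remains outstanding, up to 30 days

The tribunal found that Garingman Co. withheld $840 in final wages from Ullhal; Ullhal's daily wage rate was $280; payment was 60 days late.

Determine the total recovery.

Liquidated damages (equal amount): $840
Penalty days: min(60, 30) = 30
Waiting-time penalty: 30 × $280 = $8,400
Total award: $840 + $840 + $8,400 = $10,080

$10,080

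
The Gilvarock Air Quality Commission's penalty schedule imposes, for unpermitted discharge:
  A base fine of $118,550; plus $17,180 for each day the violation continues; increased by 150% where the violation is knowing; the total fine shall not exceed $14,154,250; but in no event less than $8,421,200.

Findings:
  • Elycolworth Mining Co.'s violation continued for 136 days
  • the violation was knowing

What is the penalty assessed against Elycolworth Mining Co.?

$8,421,200

Per-day component: 136 × $17,180 = $2,336,480
Base plus per-day: $118,550 + $2,336,480 = $2,455,030
Enhancement: 150% of $2,455,030 = $3,682,545
Enhanced fine: $2,455,030 + $3,682,545 = $6,137,575
Cap at $14,154,250: $6,137,575 is within the cap, no reduction.
Minimum $8,421,200: $6,137,575 is below the minimum → $8,421,200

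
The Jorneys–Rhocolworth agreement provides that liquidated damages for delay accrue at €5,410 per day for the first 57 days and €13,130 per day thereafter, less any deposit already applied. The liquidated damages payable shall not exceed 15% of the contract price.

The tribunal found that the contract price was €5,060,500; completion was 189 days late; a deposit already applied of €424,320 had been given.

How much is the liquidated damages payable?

€759,075

First 57 days: 57 × €5,410 = €308,370
Remaining days: (189 − 57) × €13,130 = €1,733,160
Accrued per-day damages: €308,370 + €1,733,160 = €2,041,530
Less deposit already applied: €2,041,530 − €424,320 = €1,617,210
Cap: 15% of €5,060,500 = €759,075
Cap at €759,075: €1,617,210 exceeds the cap → €759,075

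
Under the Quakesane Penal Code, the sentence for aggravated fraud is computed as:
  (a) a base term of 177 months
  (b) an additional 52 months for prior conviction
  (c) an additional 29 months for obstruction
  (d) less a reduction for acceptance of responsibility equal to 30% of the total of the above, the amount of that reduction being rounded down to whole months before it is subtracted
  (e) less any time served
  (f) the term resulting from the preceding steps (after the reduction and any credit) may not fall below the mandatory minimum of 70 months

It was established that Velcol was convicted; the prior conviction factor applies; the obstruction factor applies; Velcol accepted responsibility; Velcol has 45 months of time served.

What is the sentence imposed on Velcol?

Prior conviction enhancement: +52 months
Obstruction enhancement: +29 months
Adjusted term: 177 months + 52 months + 29 months = 258 months
Acceptance of responsibility reduction: 30% of 258 months = 77 months (rounded down)
After reduction: 258 − 77 = 181 months
Less time served: 181 months − 45 months = 136 months
Minimum 70 months: 136 months meets the minimum, no increase.

136 months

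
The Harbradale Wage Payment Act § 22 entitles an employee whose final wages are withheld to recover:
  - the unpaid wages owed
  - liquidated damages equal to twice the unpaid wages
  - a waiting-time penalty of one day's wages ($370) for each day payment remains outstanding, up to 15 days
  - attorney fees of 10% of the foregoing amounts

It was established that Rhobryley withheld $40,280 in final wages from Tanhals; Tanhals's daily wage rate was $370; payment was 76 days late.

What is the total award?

Doubled: 2 × $40,280 = $80,560
Penalty days: min(76, 15) = 15
Waiting-time penalty: 15 × $370 = $5,550
Subtotal: $40,280 + $80,560 + $5,550 = $126,390
Attorney fees: 10% of $126,390 = $12,639
Total award: $126,390 + $12,639 = $139,029

$139,029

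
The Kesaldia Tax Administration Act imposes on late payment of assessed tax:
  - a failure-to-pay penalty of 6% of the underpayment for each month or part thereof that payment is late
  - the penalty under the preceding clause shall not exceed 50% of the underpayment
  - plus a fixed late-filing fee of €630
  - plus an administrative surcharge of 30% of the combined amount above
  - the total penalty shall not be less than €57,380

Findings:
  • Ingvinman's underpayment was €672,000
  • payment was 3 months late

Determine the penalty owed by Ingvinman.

Penalty: €158,067

Accrued rate: 6% × 3 = 18%, capped at 50% → 18%
Failure-to-pay penalty: 18% of €672,000 = €120,960
Penalty before surcharge: €120,960 + €630 = €121,590
Administrative surcharge: 30% of €121,590 = €36,477
Total penalty: €121,590 + €36,477 = €158,067
Minimum €57,380: €158,067 meets the minimum, no increase.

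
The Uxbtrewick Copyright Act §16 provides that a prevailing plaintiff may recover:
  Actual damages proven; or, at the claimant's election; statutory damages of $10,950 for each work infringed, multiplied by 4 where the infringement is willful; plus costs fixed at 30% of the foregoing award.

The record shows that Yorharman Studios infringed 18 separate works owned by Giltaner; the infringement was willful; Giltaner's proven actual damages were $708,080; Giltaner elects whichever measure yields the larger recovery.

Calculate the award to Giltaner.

$1,024,920

Statutory damages: 18 × $10,950 = $197,100
Multiplied by 4: 4 × $197,100 = $788,400
Greater of actual damages ($708,080) or enhanced statutory damages ($788,400): $788,400
Costs: 30% of $788,400 = $236,520
Award plus costs: $788,400 + $236,520 = $1,024,920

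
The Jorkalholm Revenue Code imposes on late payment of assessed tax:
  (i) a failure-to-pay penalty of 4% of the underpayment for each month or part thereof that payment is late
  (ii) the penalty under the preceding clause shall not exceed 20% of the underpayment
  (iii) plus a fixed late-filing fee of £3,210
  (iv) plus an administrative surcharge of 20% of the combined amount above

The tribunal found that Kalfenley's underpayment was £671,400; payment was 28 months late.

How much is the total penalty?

£164,988

Accrued rate: 4% × 28 = 112%, capped at 20% → 20%
Failure-to-pay penalty: 20% of £671,400 = £134,280
Penalty before surcharge: £134,280 + £3,210 = £137,490
Administrative surcharge: 20% of £137,490 = £27,498
Total penalty: £137,490 + £27,498 = £164,988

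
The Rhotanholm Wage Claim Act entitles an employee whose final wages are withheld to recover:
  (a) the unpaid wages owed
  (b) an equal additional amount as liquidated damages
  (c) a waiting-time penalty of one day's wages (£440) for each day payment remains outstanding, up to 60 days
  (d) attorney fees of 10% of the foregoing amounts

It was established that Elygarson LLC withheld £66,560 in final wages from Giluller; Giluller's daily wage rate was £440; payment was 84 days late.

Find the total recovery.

Liquidated damages (equal amount): £66,560
Penalty days: min(84, 60) = 60
Waiting-time penalty: 60 × £440 = £26,400
Subtotal: £66,560 + £66,560 + £26,400 = £159,520
Attorney fees: 10% of £159,520 = £15,952
Total award: £159,520 + £15,952 = £175,472

£175,472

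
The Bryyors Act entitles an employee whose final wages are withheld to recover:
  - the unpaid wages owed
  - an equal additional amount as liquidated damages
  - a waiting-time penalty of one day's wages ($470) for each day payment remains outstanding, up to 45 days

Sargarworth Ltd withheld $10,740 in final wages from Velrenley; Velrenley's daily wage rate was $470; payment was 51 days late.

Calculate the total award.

$42,630

Liquidated damages (equal amount): $10,740
Penalty days: min(51, 45) = 45
Waiting-time penalty: 45 × $470 = $21,150
Total award: $10,740 + $10,740 + $21,150 = $42,630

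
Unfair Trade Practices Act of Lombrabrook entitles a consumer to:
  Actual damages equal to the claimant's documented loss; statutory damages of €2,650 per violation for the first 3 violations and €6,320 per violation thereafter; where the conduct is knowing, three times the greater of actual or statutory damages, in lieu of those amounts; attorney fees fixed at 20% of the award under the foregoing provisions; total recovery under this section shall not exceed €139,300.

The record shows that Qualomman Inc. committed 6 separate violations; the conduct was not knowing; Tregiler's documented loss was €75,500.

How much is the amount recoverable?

First 3 violations: 3 × €2,650 = €7,950
Remaining violations: (6 − 3) × €6,320 = €18,960
Statutory damages: €7,950 + €18,960 = €26,910
Conduct not knowing: the in-lieu enhancement does not apply.
Actual plus statutory damages: €75,500 + €26,910 = €102,410
Attorney fees: 20% of €102,410 = €20,482
Total before cap: €102,410 + €20,482 = €122,892
Cap at €139,300: €122,892 is within the cap, no reduction.

Total recovery: €122,892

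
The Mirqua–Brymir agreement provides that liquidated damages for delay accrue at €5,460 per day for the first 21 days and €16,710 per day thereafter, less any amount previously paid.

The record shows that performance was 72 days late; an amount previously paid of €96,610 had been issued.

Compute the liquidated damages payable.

€870,260

First 21 days: 21 × €5,460 = €114,660
Remaining days: (72 − 21) × €16,710 = €852,210
Accrued per-day damages: €114,660 + €852,210 = €966,870
Less amount previously paid: €966,870 − €96,610 = €870,260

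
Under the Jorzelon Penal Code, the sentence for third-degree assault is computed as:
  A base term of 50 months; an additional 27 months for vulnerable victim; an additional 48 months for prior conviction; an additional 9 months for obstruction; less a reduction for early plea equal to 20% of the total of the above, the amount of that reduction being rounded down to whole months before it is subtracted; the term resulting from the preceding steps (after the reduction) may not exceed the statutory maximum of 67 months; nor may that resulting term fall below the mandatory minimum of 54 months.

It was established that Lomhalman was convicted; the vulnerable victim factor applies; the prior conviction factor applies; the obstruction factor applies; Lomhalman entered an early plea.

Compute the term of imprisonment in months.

Vulnerable victim enhancement: +27 months
Prior conviction enhancement: +48 months
Obstruction enhancement: +9 months
Adjusted term: 50 months + 27 months + 48 months + 9 months = 134 months
Early plea reduction: 20% of 134 months = 26 months (rounded down)
After reduction: 134 − 26 = 108 months
Cap at 67 months: 108 months exceeds the cap → 67 months
Minimum 54 months: 67 months meets the minimum, no increase.

67 months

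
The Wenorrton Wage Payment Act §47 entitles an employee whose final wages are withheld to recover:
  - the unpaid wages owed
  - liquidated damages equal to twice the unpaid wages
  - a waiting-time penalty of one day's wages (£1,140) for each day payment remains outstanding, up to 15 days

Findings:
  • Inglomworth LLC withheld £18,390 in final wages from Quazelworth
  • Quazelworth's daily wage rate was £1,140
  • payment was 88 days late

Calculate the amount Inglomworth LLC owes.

£72,270

Doubled: 2 × £18,390 = £36,780
Penalty days: min(88, 15) = 15
Waiting-time penalty: 15 × £1,140 = £17,100
Total award: £18,390 + £36,780 + £17,100 = £72,270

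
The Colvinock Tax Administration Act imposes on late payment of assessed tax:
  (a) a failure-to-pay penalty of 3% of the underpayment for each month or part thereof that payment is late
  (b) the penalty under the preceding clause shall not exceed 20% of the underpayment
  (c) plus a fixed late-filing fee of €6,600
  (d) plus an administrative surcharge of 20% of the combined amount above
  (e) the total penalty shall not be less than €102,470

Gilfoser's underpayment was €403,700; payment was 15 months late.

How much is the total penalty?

Accrued rate: 3% × 15 = 45%, capped at 20% → 20%
Failure-to-pay penalty: 20% of €403,700 = €80,740
Penalty before surcharge: €80,740 + €6,600 = €87,340
Administrative surcharge: 20% of €87,340 = €17,468
Total penalty: €87,340 + €17,468 = €104,808
Minimum €102,470: €104,808 meets the minimum, no increase.

€104,808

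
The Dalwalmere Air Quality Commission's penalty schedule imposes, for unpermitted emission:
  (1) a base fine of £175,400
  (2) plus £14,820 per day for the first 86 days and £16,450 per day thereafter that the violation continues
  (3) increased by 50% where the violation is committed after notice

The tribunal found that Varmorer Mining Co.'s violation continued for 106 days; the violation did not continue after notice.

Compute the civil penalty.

Civil penalty: £1,778,920

First 86 days: 86 × £14,820 = £1,274,520
Remaining days: (106 − 86) × £16,450 = £329,000
Per-day component: £1,274,520 + £329,000 = £1,603,520
Base plus per-day: £175,400 + £1,603,520 = £1,778,920
The violation did not continue after notice: no 50% increase.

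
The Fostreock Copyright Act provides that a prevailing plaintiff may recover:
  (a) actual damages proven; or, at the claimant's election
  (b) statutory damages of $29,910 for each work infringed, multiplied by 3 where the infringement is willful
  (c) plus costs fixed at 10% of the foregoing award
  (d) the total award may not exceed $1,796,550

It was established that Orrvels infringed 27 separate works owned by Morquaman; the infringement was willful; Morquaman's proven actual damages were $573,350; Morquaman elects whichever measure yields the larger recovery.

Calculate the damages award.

Statutory damages: 27 × $29,910 = $807,570
Trebled: 3 × $807,570 = $2,422,710
Greater of actual damages ($573,350) or enhanced statutory damages ($2,422,710): $2,422,710
Costs: 10% of $2,422,710 = $242,271
Award plus costs: $2,422,710 + $242,271 = $2,664,981
Cap at $1,796,550: $2,664,981 exceeds the cap → $1,796,550

$1,796,550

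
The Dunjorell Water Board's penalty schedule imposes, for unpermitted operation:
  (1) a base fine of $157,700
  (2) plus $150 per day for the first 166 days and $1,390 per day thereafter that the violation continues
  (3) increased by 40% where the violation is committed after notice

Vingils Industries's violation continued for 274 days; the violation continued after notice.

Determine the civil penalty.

First 166 days: 166 × $150 = $24,900
Remaining days: (274 − 166) × $1,390 = $150,120
Per-day component: $24,900 + $150,120 = $175,020
Base plus per-day: $157,700 + $175,020 = $332,720
Enhancement: 40% of $332,720 = $133,088
Enhanced fine: $332,720 + $133,088 = $465,808

$465,808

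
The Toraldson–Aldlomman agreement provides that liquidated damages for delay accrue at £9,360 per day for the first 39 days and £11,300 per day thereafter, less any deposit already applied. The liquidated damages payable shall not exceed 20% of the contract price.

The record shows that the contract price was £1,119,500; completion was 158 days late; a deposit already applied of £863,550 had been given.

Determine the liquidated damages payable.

£223,900

First 39 days: 39 × £9,360 = £365,040
Remaining days: (158 − 39) × £11,300 = £1,344,700
Accrued per-day damages: £365,040 + £1,344,700 = £1,709,740
Less deposit already applied: £1,709,740 − £863,550 = £846,190
Cap: 20% of £1,119,500 = £223,900
Cap at £223,900: £846,190 exceeds the cap → £223,900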